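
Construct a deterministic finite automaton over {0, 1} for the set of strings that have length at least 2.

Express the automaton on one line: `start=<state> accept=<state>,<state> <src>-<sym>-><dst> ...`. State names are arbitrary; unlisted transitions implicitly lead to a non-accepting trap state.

Count input length up to 3: every symbol moves from q0 toward q3, which means 'more than 2' and absorbs. Accept from {q2, q3}.
        0   1  
>  q0   q1  q1 
   q1   q2  q2 
 * q2   q3  q3 
 * q3   q3  q3 
(> = start, * = accepting)

start=q0 accept=q2,q3 q0-0->q1 q0-1->q1 q1-0->q2 q1-1->q2 q2-0->q3 q2-1->q3 q3-0->q3 q3-1->q3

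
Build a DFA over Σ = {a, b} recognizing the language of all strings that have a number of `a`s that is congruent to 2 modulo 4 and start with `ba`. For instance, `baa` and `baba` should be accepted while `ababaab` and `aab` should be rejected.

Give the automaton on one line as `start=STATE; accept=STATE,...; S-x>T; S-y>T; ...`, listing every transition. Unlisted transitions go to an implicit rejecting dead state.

start=S0; accept=S4; S0-a>S1; S0-b>S2; S1-a>S1; S1-b>S1; S2-a>S3; S2-b>S1; S3-a>S4; S3-b>S3; S4-a>S5; S4-b>S4; S5-a>S6; S5-b>S5; S6-a>S3; S6-b>S6

Run two small machines in parallel and take their product. The first has 4 states tracking the count of `a`s modulo 4; the second has 4 states tracking whether the input so far still matches the prefix `ba`. A product state is a pair (one from each), accepting exactly when both do. After merging equivalent states the machine shrinks.
        a   b  
>  S0   S1  S2 
   S1   S1  S1 
   S2   S3  S1 
   S3   S4  S3 
 * S4   S5  S4 
   S5   S6  S5 
   S6   S3  S6 
(> = start, * = accepting)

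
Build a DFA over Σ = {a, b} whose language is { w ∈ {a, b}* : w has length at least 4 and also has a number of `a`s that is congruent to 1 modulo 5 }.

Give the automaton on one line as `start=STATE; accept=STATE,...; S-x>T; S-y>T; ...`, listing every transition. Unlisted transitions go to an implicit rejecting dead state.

start=q0; accept=q13,q19; q0-a>q1; q0-b>q2; q1-a>q3; q1-b>q4; q2-a>q4; q2-b>q5; q3-a>q6; q3-b>q7; q4-a>q7; q4-b>q8; q5-a>q8; q5-b>q9; q6-a>q10; q6-b>q11; q7-a>q11; q7-b>q12; q8-a>q12; q8-b>q13; q9-a>q13; q9-b>q14; q10-a>q15; q10-b>q16; q11-a>q16; q11-b>q17; q12-a>q17; q12-b>q18; q13-a>q18; q13-b>q19; q14-a>q19; q14-b>q15; q15-a>q19; q15-b>q15; q16-a>q15; q16-b>q16; q17-a>q16; q17-b>q17; q18-a>q17; q18-b>q18; q19-a>q18; q19-b>q19

Handle the two conditions separately and then intersect. One (6 states) tracks the input length, saturating at 5; the other (5 states) tracks the count of `a`s modulo 5. Each combined state is a pair, one component from each; accept when both components accept.
With 20 states:
          a    b  
>  q0     q1   q2 
   q1     q3   q4 
   q2     q4   q5 
   q3     q6   q7 
   q4     q7   q8 
   q5     q8   q9 
   q6    q10  q11 
   q7    q11  q12 
   q8    q12  q13 
   q9    q13  q14 
   q10   q15  q16 
   q11   q16  q17 
   q12   q17  q18 
 * q13   q18  q19 
   q14   q19  q15 
   q15   q19  q15 
   q16   q15  q16 
   q17   q16  q17 
   q18   q17  q18 
 * q19   q18  q19 
(> = start, * = accepting)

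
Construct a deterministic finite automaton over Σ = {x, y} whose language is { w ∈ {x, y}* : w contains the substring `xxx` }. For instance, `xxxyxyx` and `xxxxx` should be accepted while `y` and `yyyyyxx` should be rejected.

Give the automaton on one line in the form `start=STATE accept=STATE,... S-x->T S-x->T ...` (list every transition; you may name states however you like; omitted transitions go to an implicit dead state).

start=S0 accept=S3 S0-x->S1 S0-y->S0 S1-x->S2 S1-y->S0 S2-x->S3 S2-y->S0 S3-x->S3 S3-y->S3

States S0..S2 record the length of the longest prefix of `xxx` that matches the current input suffix. Reaching S3 means `xxx` has been seen, and we stay there forever. Accept from S3.
With 4 states:
        x   y  
>  S0   S1  S0 
   S1   S2  S0 
   S2   S3  S0 
 * S3   S3  S3 
(> = start, * = accepting)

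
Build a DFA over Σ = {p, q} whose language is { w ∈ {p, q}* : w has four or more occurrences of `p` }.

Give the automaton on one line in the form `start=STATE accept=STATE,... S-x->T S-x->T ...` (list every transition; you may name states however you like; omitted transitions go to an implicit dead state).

start=s0 accept=s4,s5 s0-p->s1 s0-q->s0 s1-p->s2 s1-q->s1 s2-p->s3 s2-q->s2 s3-p->s4 s3-q->s3 s4-p->s5 s4-q->s4 s5-p->s5 s5-q->s5

Only the number of `p`s matters, and only up to 5. Make a chain s0 → s1 → s2 → s3 → s4 → s5 advanced by each `p` (with s5 absorbing); every other symbol self-loops. The accepting set is {s4, s5}.
A 6-state machine:
        p   q  
>  s0   s1  s0 
   s1   s2  s1 
   s2   s3  s2 
   s3   s4  s3 
 * s4   s5  s4 
 * s5   s5  s5 
(> = start, * = accepting)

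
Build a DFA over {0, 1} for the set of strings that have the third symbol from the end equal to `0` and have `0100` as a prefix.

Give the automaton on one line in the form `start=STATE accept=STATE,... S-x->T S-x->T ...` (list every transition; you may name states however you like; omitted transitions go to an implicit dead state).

start=q0 accept=q17,q18,q19,q20 q0-0->q1 q0-1->q2 q1-0->q3 q1-1->q4 q2-0->q5 q2-1->q6 q3-0->q7 q3-1->q8 q4-0->q9 q4-1->q10 q5-0->q11 q5-1->q12 q6-0->q13 q6-1->q14 q7-0->q7 q7-1->q8 q8-0->q15 q8-1->q10 q9-0->q16 q9-1->q12 q10-0->q13 q10-1->q14 q11-0->q7 q11-1->q8 q12-0->q15 q12-1->q10 q13-0->q11 q13-1->q12 q14-0->q13 q14-1->q14 q15-0->q11 q15-1->q12 q16-0->q17 q16-1->q18 q17-0->q17 q17-1->q18 q18-0->q19 q18-1->q20 q19-0->q16 q19-1->q21 q20-0->q22 q20-1->q23 q21-0->q19 q21-1->q20 q22-0->q16 q22-1->q21 q23-0->q22 q23-1->q23

Handle the two conditions separately and then intersect. The first has 15 states tracking the last 3 symbols read; the second has 6 states tracking whether the input so far still matches the prefix `0100`. A product state is a pair (one from each), accepting exactly when both do.
With 24 states:
          0    1  
>  q0     q1   q2 
   q1     q3   q4 
   q2     q5   q6 
   q3     q7   q8 
   q4     q9  q10 
   q5    q11  q12 
   q6    q13  q14 
   q7     q7   q8 
   q8    q15  q10 
   q9    q16  q12 
   q10   q13  q14 
   q11    q7   q8 
   q12   q15  q10 
   q13   q11  q12 
   q14   q13  q14 
   q15   q11  q12 
   q16   q17  q18 
 * q17   q17  q18 
 * q18   q19  q20 
 * q19   q16  q21 
 * q20   q22  q23 
   q21   q19  q20 
   q22   q16  q21 
   q23   q22  q23 
(> = start, * = accepting)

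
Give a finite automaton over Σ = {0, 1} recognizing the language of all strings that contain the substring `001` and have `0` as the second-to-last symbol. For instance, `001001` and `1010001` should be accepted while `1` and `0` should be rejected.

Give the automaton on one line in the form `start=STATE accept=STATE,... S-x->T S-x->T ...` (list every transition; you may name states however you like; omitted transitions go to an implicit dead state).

Build one automaton per condition and run them in lockstep. The first has 4 states tracking whether and how much of `001` has been seen; the second has 7 states tracking the last 2 symbols read. A product state is a pair (one from each), accepting exactly when both do. Equivalent product states are then merged.
A 7-state machine:
        0   1  
>  s0   s1  s0 
   s1   s2  s0 
   s2   s2  s3 
 * s3   s4  s5 
   s4   s6  s3 
   s5   s4  s5 
 * s6   s6  s3 
(> = start, * = accepting)

start=s0 accept=s3,s6 s0-0->s1 s0-1->s0 s1-0->s2 s1-1->s0 s2-0->s2 s2-1->s3 s3-0->s4 s3-1->s5 s4-0->s6 s4-1->s3 s5-0->s4 s5-1->s5 s6-0->s6 s6-1->s3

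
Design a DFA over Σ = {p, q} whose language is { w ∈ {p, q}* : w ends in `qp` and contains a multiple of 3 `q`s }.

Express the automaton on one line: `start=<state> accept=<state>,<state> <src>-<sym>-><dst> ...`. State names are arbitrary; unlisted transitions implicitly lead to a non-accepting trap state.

start=S0 accept=S8 S0-p->S0 S0-q->S1 S1-p->S2 S1-q->S3 S2-p->S4 S2-q->S3 S3-p->S5 S3-q->S6 S4-p->S4 S4-q->S3 S5-p->S7 S5-q->S6 S6-p->S8 S6-q->S1 S7-p->S7 S7-q->S6 S8-p->S0 S8-q->S1

Build one automaton per condition and run them in lockstep. One (3 states) tracks how much of the suffix `qp` has currently been matched; the other (3 states) tracks the count of `q`s modulo 3. Each combined state is a pair, one component from each; accept when both components accept.
A 9-state machine:
        p   q  
>  S0   S0  S1 
   S1   S2  S3 
   S2   S4  S3 
   S3   S5  S6 
   S4   S4  S3 
   S5   S7  S6 
   S6   S8  S1 
   S7   S7  S6 
 * S8   S0  S1 
(> = start, * = accepting)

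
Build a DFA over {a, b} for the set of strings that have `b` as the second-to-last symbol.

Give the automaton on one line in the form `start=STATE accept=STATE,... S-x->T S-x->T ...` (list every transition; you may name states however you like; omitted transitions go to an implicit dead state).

Because acceptance depends on a position counted from the end, the machine has to buffer the most recent 2 symbols. Make each state the string of the last up-to-2 symbols read; on input `x` shift the window left and append `x`. Accept when the buffered window has length 2 and begins with `b`.
7 states suffice.
        a   b  
>  q0   q1  q2 
   q1   q3  q4 
   q2   q5  q6 
   q3   q3  q4 
   q4   q5  q6 
 * q5   q3  q4 
 * q6   q5  q6 
(> = start, * = accepting)

start=q0 accept=q5,q6 q0-a->q1 q0-b->q2 q1-a->q3 q1-b->q4 q2-a->q5 q2-b->q6 q3-a->q3 q3-b->q4 q4-a->q5 q4-b->q6 q5-a->q3 q5-b->q4 q6-a->q5 q6-b->q6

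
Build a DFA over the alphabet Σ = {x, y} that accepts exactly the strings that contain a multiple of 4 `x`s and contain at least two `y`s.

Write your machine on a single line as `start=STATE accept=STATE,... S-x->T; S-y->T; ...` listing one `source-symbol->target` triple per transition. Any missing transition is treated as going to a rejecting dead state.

Handle the two conditions separately and then intersect. One (4 states) tracks the count of `x`s modulo 4; the other (4 states) tracks the count of `y`s, saturating at 3. Each combined state is a pair, one component from each; accept when both components accept.
With 16 states:
       x  y 
>  A   B  C 
   B   D  E 
   C   E  F 
   D   G  H 
   E   H  I 
 * F   I  J 
   G   A  K 
   H   K  L 
   I   L  M 
 * J   M  J 
   K   C  N 
   L   N  O 
   M   O  M 
   N   F  P 
   O   P  O 
   P   J  P 
(> = start, * = accepting)

start=A; accept=F,J; A-x->B; A-y->C; B-x->D; B-y->E; C-x->E; C-y->F; D-x->G; D-y->H; E-x->H; E-y->I; F-x->I; F-y->J; G-x->A; G-y->K; H-x->K; H-y->L; I-x->L; I-y->M; J-x->M; J-y->J; K-x->C; K-y->N; L-x->N; L-y->O; M-x->O; M-y->M; N-x->F; N-y->P; O-x->P; O-y->O; P-x->J; P-y->P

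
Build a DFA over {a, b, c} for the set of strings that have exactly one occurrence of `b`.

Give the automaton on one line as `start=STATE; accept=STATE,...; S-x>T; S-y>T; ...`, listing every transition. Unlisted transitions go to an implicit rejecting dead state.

start=S0; accept=S1; S0-a>S0; S0-b>S1; S0-c>S0; S1-a>S1; S1-b>S2; S1-c>S1; S2-a>S2; S2-b>S2; S2-c>S2

Only the number of `b`s matters, and only up to 2. Make a chain S0 → S1 → S2 advanced by each `b` (with S2 absorbing); every other symbol self-loops. The accepting set is {S1}.
With 3 states:
        a   b   c  
>  S0   S0  S1  S0 
 * S1   S1  S2  S1 
   S2   S2  S2  S2 
(> = start, * = accepting)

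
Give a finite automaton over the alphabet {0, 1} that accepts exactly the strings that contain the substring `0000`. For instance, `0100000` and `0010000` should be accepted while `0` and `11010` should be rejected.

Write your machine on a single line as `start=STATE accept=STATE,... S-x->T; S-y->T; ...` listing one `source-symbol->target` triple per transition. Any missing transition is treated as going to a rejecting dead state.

start=S0; accept=S4; S0-0->S1; S0-1->S0; S1-0->S2; S1-1->S0; S2-0->S3; S2-1->S0; S3-0->S4; S3-1->S0; S4-0->S4; S4-1->S4

States S0..S3 record the length of the longest prefix of `0000` that matches the current input suffix. Reaching S4 means `0000` has been seen, and we stay there forever. Accept from S4.
        0   1  
>  S0   S1  S0 
   S1   S2  S0 
   S2   S3  S0 
   S3   S4  S0 
 * S4   S4  S4 
(> = start, * = accepting)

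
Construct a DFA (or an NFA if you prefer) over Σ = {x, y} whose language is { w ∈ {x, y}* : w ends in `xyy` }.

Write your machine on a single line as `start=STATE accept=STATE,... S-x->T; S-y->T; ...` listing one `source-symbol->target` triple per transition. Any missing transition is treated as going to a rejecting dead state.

start=s0; accept=s3; s0-x->s1; s0-y->s0; s1-x->s1; s1-y->s2; s2-x->s1; s2-y->s3; s3-x->s1; s3-y->s0

Let each state record the length of the longest suffix of the input read so far that is also a prefix of `xyy`. s1 means the last symbol is `x`; s2 means the last 2 symbols are `xy`; s3 means the last 3 symbols are `xyy`. Accept only at s3, where the string currently ends in `xyy`.
With 4 states:
        x   y  
>  s0   s1  s0 
   s1   s1  s2 
   s2   s1  s3 
 * s3   s1  s0 
(> = start, * = accepting)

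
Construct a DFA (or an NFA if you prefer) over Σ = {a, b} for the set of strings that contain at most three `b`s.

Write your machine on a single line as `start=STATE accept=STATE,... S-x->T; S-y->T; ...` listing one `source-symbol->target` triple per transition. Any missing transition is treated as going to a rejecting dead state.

Only the number of `b`s matters, and only up to 4. Make a chain s0 → s1 → s2 → s3 → s4 advanced by each `b` (with s4 absorbing); every other symbol self-loops. The accepting set is {s0, s1, s2, s3}.
With 5 states:
        a   b  
>* s0   s0  s1 
 * s1   s1  s2 
 * s2   s2  s3 
 * s3   s3  s4 
   s4   s4  s4 
(> = start, * = accepting)

start=s0; accept=s0,s1,s2,s3; s0-a->s0; s0-b->s1; s1-a->s1; s1-b->s2; s2-a->s2; s2-b->s3; s3-a->s3; s3-b->s4; s4-a->s4; s4-b->s4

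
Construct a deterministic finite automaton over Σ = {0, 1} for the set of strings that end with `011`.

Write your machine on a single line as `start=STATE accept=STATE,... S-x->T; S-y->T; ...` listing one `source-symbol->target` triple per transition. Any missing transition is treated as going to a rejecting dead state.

start=A; accept=D; A-0->B; A-1->A; B-0->B; B-1->C; C-0->B; C-1->D; D-0->B; D-1->A

Remember how much of `011` the current input suffix matches. State A means no match yet; B means the last symbol is `0`; C means the last 2 symbols are `01`; D means the last 3 symbols are `011`. Only D accepts. On a mismatch, fall back to the longest proper suffix that is still a prefix of `011`.
       0  1 
>  A   B  A 
   B   B  C 
   C   B  D 
 * D   B  A 
(> = start, * = accepting)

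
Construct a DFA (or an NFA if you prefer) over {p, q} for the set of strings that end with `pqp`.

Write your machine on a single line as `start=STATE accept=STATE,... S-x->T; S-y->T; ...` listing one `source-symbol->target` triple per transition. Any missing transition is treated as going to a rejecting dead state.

start=s0; accept=s3; s0-p->s1; s0-q->s0; s1-p->s1; s1-q->s2; s2-p->s3; s2-q->s0; s3-p->s1; s3-q->s2

Let each state record the length of the longest suffix of the input read so far that is also a prefix of `pqp`. s1 means the last symbol is `p`; s2 means the last 2 symbols are `pq`; s3 means the last 3 symbols are `pqp`. Accept only at s3, where the string currently ends in `pqp`.
        p   q  
>  s0   s1  s0 
   s1   s1  s2 
   s2   s3  s0 
 * s3   s1  s2 
(> = start, * = accepting)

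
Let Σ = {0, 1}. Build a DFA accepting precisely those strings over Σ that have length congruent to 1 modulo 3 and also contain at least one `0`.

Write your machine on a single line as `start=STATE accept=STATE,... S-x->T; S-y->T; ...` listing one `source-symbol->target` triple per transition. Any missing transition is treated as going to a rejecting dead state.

start=S0; accept=S1; S0-0->S1; S0-1->S2; S1-0->S3; S1-1->S3; S2-0->S3; S2-1->S4; S3-0->S5; S3-1->S5; S4-0->S5; S4-1->S0; S5-0->S1; S5-1->S1

Handle the two conditions separately and then intersect. The first has 3 states tracking the input length modulo 3; the second has 3 states tracking the count of `0`s, saturating at 2. A product state is a pair (one from each), accepting exactly when both do. Minimizing collapses redundant product states.
6 states suffice.
        0   1  
>  S0   S1  S2 
 * S1   S3  S3 
   S2   S3  S4 
   S3   S5  S5 
   S4   S5  S0 
   S5   S1  S1 
(> = start, * = accepting)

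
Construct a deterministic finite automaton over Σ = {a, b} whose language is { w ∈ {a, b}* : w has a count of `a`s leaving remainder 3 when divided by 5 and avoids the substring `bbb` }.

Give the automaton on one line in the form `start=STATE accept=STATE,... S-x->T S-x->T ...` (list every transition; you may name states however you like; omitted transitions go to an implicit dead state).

start=q0 accept=q6,q11,q15 q0-a->q1 q0-b->q2 q1-a->q3 q1-b->q4 q2-a->q1 q2-b->q5 q3-a->q6 q3-b->q7 q4-a->q3 q4-b->q8 q5-a->q1 q5-b->q9 q6-a->q10 q6-b->q11 q7-a->q6 q7-b->q12 q8-a->q3 q8-b->q13 q9-a->q13 q9-b->q9 q10-a->q0 q10-b->q14 q11-a->q10 q11-b->q15 q12-a->q6 q12-b->q16 q13-a->q16 q13-b->q13 q14-a->q0 q14-b->q17 q15-a->q10 q15-b->q18 q16-a->q18 q16-b->q16 q17-a->q0 q17-b->q19 q18-a->q19 q18-b->q18 q19-a->q9 q19-b->q19

Build one automaton per condition and run them in lockstep. The first has 5 states tracking the count of `a`s modulo 5; the second has 4 states tracking partial matches of the forbidden pattern `bbb`. A product state is a pair (one from each), accepting exactly when both do.
20 states suffice.
          a    b  
>  q0     q1   q2 
   q1     q3   q4 
   q2     q1   q5 
   q3     q6   q7 
   q4     q3   q8 
   q5     q1   q9 
 * q6    q10  q11 
   q7     q6  q12 
   q8     q3  q13 
   q9    q13   q9 
   q10    q0  q14 
 * q11   q10  q15 
   q12    q6  q16 
   q13   q16  q13 
   q14    q0  q17 
 * q15   q10  q18 
   q16   q18  q16 
   q17    q0  q19 
   q18   q19  q18 
   q19    q9  q19 
(> = start, * = accepting)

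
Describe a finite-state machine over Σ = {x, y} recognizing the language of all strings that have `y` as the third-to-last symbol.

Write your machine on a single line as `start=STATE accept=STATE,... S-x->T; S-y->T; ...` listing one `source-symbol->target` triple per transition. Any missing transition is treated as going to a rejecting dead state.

start=A; accept=L,M,N,O; A-x->B; A-y->C; B-x->D; B-y->E; C-x->F; C-y->G; D-x->H; D-y->I; E-x->J; E-y->K; F-x->L; F-y->M; G-x->N; G-y->O; H-x->H; H-y->I; I-x->J; I-y->K; J-x->L; J-y->M; K-x->N; K-y->O; L-x->H; L-y->I; M-x->J; M-y->K; N-x->L; N-y->M; O-x->N; O-y->O

A DFA must remember the last 3 symbols (since which symbol is third-to-last isn't known until the input ends). Use one state per possible window of the last ≤3 symbols; accept from those whose window starts with `y`.
       x  y 
>  A   B  C 
   B   D  E 
   C   F  G 
   D   H  I 
   E   J  K 
   F   L  M 
   G   N  O 
   H   H  I 
   I   J  K 
   J   L  M 
   K   N  O 
 * L   H  I 
 * M   J  K 
 * N   L  M 
 * O   N  O 
(> = start, * = accepting)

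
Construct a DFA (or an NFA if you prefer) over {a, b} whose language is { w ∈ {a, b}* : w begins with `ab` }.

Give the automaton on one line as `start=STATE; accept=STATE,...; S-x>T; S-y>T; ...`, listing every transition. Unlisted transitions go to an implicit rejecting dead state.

start=S0; accept=S2; S0-a>S1; S0-b>S3; S1-a>S3; S1-b>S2; S2-a>S2; S2-b>S2; S3-a>S3; S3-b>S3

Walk along `ab` while the input agrees: from S0 take `a` to S1, and so on. Any deviation drops to the rejecting sink S3. Once S2 is reached the prefix is confirmed and every continuation is accepted.
With 4 states:
        a   b  
>  S0   S1  S3 
   S1   S3  S2 
 * S2   S2  S2 
   S3   S3  S3 
(> = start, * = accepting)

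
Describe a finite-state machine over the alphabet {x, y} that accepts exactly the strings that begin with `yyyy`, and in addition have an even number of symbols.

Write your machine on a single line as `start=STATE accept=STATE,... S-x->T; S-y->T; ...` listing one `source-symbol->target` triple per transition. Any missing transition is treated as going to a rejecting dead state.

start=A; accept=F; A-x->B; A-y->C; B-x->B; B-y->B; C-x->B; C-y->D; D-x->B; D-y->E; E-x->B; E-y->F; F-x->G; F-y->G; G-x->F; G-y->F

Build one automaton per condition and run them in lockstep. One (6 states) tracks whether the input so far still matches the prefix `yyyy`; the other (2 states) tracks the input length modulo 2. Each combined state is a pair, one component from each; accept when both components accept. Minimizing collapses redundant product states.
7 states suffice.
       x  y 
>  A   B  C 
   B   B  B 
   C   B  D 
   D   B  E 
   E   B  F 
 * F   G  G 
   G   F  F 
(> = start, * = accepting)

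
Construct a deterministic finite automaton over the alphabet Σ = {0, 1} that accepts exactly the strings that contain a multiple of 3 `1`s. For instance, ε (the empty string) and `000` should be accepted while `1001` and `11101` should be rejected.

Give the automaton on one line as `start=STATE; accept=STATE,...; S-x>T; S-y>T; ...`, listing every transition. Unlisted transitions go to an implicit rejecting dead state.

start=q0; accept=q0; q0-0>q0; q0-1>q1; q1-0>q1; q1-1>q2; q2-0>q2; q2-1>q0

The only thing that matters is how many `1`s have appeared, reduced mod 3. Use one state per residue: q0 for 0, …, q2 for 2. Reading `1` moves to the next residue; anything else stays put. q0 is accepting.
A 3-state machine:
        0   1  
>* q0   q0  q1 
   q1   q1  q2 
   q2   q2  q0 
(> = start, * = accepting)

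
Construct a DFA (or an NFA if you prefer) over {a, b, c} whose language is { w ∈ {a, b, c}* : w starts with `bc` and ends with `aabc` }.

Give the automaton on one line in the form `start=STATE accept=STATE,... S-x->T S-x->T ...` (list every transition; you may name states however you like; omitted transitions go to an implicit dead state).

Run two small machines in parallel and take their product. One (4 states) tracks whether the input so far still matches the prefix `bc`; the other (5 states) tracks how much of the suffix `aabc` has currently been matched. Each combined state is a pair, one component from each; accept when both components accept. Minimizing collapses redundant product states.
8 states suffice.
        a   b   c  
>  q0   q1  q2  q1 
   q1   q1  q1  q1 
   q2   q1  q1  q3 
   q3   q4  q3  q3 
   q4   q5  q3  q3 
   q5   q5  q6  q3 
   q6   q4  q3  q7 
 * q7   q4  q3  q3 
(> = start, * = accepting)

start=q0 accept=q7 q0-a->q1 q0-b->q2 q0-c->q1 q1-a->q1 q1-b->q1 q1-c->q1 q2-a->q1 q2-b->q1 q2-c->q3 q3-a->q4 q3-b->q3 q3-c->q3 q4-a->q5 q4-b->q3 q4-c->q3 q5-a->q5 q5-b->q6 q5-c->q3 q6-a->q4 q6-b->q3 q6-c->q7 q7-a->q4 q7-b->q3 q7-c->q3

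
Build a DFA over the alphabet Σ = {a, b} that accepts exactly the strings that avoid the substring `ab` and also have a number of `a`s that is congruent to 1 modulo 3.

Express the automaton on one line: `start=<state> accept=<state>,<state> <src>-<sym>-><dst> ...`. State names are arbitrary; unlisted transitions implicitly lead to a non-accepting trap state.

Run two small machines in parallel and take their product. One (3 states) tracks partial matches of the forbidden pattern `ab`; the other (3 states) tracks the count of `a`s modulo 3. Each combined state is a pair, one component from each; accept when both components accept.
With 7 states:
        a   b  
>  q0   q1  q0 
 * q1   q2  q3 
   q2   q4  q5 
   q3   q5  q3 
   q4   q1  q6 
   q5   q6  q5 
   q6   q3  q6 
(> = start, * = accepting)

start=q0 accept=q1 q0-a->q1 q0-b->q0 q1-a->q2 q1-b->q3 q2-a->q4 q2-b->q5 q3-a->q5 q3-b->q3 q4-a->q1 q4-b->q6 q5-a->q6 q5-b->q5 q6-a->q3 q6-b->q6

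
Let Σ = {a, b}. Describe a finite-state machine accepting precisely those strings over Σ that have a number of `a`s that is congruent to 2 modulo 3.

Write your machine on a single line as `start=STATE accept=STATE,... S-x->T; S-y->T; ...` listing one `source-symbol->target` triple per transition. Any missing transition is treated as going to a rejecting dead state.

Keep the running count of `a`s modulo 3: each `a` advances along the cycle q0 → q1 → q2 → q0 while other symbols loop. Accept at q2.
        a   b  
>  q0   q1  q0 
   q1   q2  q1 
 * q2   q0  q2 
(> = start, * = accepting)

start=q0; accept=q2; q0-a->q1; q0-b->q0; q1-a->q2; q1-b->q1; q2-a->q0; q2-b->q2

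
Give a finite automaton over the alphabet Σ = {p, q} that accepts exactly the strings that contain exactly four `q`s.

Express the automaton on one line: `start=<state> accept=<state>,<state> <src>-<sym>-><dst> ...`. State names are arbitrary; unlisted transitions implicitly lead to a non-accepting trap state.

Count `q`s, saturating at 5: states A through E mean 0 through 4 `q`s seen; F means more than 4. Each `q` increments (capped at F); other symbols loop. Accept from {E}.
With 6 states:
       p  q 
>  A   A  B 
   B   B  C 
   C   C  D 
   D   D  E 
 * E   E  F 
   F   F  F 
(> = start, * = accepting)

start=A accept=E A-p->A A-q->B B-p->B B-q->C C-p->C C-q->D D-p->D D-q->E E-p->E E-q->F F-p->F F-q->F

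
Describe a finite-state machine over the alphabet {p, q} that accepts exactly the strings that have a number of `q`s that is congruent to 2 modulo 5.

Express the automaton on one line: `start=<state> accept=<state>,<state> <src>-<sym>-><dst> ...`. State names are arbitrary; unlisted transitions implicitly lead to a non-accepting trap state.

start=s0 accept=s2 s0-p->s0 s0-q->s1 s1-p->s1 s1-q->s2 s2-p->s2 s2-q->s3 s3-p->s3 s3-q->s4 s4-p->s4 s4-q->s0

The only thing that matters is how many `q`s have appeared, reduced mod 5. Use one state per residue: s0 for 0, …, s4 for 4. Reading `q` moves to the next residue; anything else stays put. s2 is accepting.
A 5-state machine:
        p   q  
>  s0   s0  s1 
   s1   s1  s2 
 * s2   s2  s3 
   s3   s3  s4 
   s4   s4  s0 
(> = start, * = accepting)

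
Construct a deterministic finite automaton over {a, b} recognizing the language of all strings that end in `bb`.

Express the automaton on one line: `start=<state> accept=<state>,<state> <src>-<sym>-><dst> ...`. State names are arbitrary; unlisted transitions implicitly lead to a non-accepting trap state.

Let each state record the length of the longest suffix of the input read so far that is also a prefix of `bb`. s1 means the last symbol is `b`; s2 means the last 2 symbols are `bb`. Accept only at s2, where the string currently ends in `bb`.
        a   b  
>  s0   s0  s1 
   s1   s0  s2 
 * s2   s0  s2 
(> = start, * = accepting)

start=s0 accept=s2 s0-a->s0 s0-b->s1 s1-a->s0 s1-b->s2 s2-a->s0 s2-b->s2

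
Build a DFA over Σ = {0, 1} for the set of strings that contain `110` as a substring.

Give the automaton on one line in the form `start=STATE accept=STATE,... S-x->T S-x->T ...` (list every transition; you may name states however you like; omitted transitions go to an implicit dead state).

Track how much of `110` has been matched so far: state q0 is no progress, q3 is the absorbing accept state reached once `110` has occurred. Intermediate states record partial matches; on a mismatch, fall back to the longest reusable overlap.
A 4-state machine:
        0   1  
>  q0   q0  q1 
   q1   q0  q2 
   q2   q3  q2 
 * q3   q3  q3 
(> = start, * = accepting)

start=q0 accept=q3 q0-0->q0 q0-1->q1 q1-0->q0 q1-1->q2 q2-0->q3 q2-1->q2 q3-0->q3 q3-1->q3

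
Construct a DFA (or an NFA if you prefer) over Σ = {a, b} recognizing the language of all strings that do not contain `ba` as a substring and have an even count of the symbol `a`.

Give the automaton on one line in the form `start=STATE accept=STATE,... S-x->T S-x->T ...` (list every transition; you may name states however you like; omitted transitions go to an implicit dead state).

Build one automaton per condition and run them in lockstep. One (3 states) tracks partial matches of the forbidden pattern `ba`; the other (2 states) tracks the count of `a`s modulo 2. Each combined state is a pair, one component from each; accept when both components accept. After merging equivalent states the machine shrinks.
        a   b  
>* S0   S1  S2 
   S1   S0  S3 
 * S2   S3  S2 
   S3   S3  S3 
(> = start, * = accepting)

start=S0 accept=S0,S2 S0-a->S1 S0-b->S2 S1-a->S0 S1-b->S3 S2-a->S3 S2-b->S2 S3-a->S3 S3-b->S3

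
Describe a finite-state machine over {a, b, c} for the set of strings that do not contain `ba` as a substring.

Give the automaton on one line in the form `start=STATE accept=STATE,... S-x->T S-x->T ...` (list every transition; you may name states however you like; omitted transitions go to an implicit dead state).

start=s0 accept=s0,s1 s0-a->s0 s0-b->s1 s0-c->s0 s1-a->s2 s1-b->s1 s1-c->s0 s2-a->s2 s2-b->s2 s2-c->s2

This is the complement of 'contains `ba`'. Use the same substring-matching states — s0 through s2 holding how much of `ba` has just been matched — but flip the accepting set: everything except the trap s2 accepts.
With 3 states:
        a   b   c  
>* s0   s0  s1  s0 
 * s1   s2  s1  s0 
   s2   s2  s2  s2 
(> = start, * = accepting)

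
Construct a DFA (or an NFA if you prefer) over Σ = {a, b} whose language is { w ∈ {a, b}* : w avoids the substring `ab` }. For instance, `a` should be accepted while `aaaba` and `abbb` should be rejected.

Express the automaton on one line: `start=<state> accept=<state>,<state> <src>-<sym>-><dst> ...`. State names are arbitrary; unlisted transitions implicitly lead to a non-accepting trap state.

Track partial matches of the forbidden pattern `ab`. State q2 is a dead state reached once `ab` has occurred; every other state accepts. q0 means no part of `ab` is currently matched.
3 states suffice.
        a   b  
>* q0   q1  q0 
 * q1   q1  q2 
   q2   q2  q2 
(> = start, * = accepting)

start=q0 accept=q0,q1 q0-a->q1 q0-b->q0 q1-a->q1 q1-b->q2 q2-a->q2 q2-b->q2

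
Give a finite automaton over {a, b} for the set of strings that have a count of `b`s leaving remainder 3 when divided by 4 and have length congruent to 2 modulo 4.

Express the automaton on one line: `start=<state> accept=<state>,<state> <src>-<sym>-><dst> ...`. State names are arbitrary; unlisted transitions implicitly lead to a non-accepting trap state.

start=q0 accept=q15 q0-a->q1 q0-b->q2 q1-a->q3 q1-b->q4 q2-a->q4 q2-b->q5 q3-a->q6 q3-b->q7 q4-a->q7 q4-b->q8 q5-a->q8 q5-b->q9 q6-a->q0 q6-b->q10 q7-a->q10 q7-b->q11 q8-a->q11 q8-b->q12 q9-a->q12 q9-b->q0 q10-a->q2 q10-b->q13 q11-a->q13 q11-b->q14 q12-a->q14 q12-b->q1 q13-a->q5 q13-b->q15 q14-a->q15 q14-b->q3 q15-a->q9 q15-b->q6

Build one automaton per condition and run them in lockstep. One (4 states) tracks the count of `b`s modulo 4; the other (4 states) tracks the input length modulo 4. Each combined state is a pair, one component from each; accept when both components accept.
With 16 states:
          a    b  
>  q0     q1   q2 
   q1     q3   q4 
   q2     q4   q5 
   q3     q6   q7 
   q4     q7   q8 
   q5     q8   q9 
   q6     q0  q10 
   q7    q10  q11 
   q8    q11  q12 
   q9    q12   q0 
   q10    q2  q13 
   q11   q13  q14 
   q12   q14   q1 
   q13    q5  q15 
   q14   q15   q3 
 * q15    q9   q6 
(> = start, * = accepting)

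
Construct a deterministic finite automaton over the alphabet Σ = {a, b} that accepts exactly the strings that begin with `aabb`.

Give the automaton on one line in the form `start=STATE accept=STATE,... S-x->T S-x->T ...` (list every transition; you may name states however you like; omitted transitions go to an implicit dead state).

start=q0 accept=q4 q0-a->q1 q0-b->q5 q1-a->q2 q1-b->q5 q2-a->q5 q2-b->q3 q3-a->q5 q3-b->q4 q4-a->q4 q4-b->q4 q5-a->q5 q5-b->q5

Check the first 4 symbols one by one: q0 through q3 record how many have matched `aabb` so far; any wrong symbol goes to the dead state q5. After all 4 match we enter the accepting sink q4.
A 6-state machine:
        a   b  
>  q0   q1  q5 
   q1   q2  q5 
   q2   q5  q3 
   q3   q5  q4 
 * q4   q4  q4 
   q5   q5  q5 
(> = start, * = accepting)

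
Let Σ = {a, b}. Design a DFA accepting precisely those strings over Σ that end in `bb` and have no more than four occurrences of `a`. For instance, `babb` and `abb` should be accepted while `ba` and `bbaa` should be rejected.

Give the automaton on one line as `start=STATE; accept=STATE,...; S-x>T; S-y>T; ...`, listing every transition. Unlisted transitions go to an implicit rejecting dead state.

Build one automaton per condition and run them in lockstep. One (3 states) tracks how much of the suffix `bb` has currently been matched; the other (6 states) tracks the count of `a`s, saturating at 5. Each combined state is a pair, one component from each; accept when both components accept.
An 18-state machine:
          a    b  
>  q0     q1   q2 
   q1     q3   q4 
   q2     q1   q5 
   q3     q6   q7 
   q4     q3   q8 
 * q5     q1   q5 
   q6     q9  q10 
   q7     q6  q11 
 * q8     q3   q8 
   q9    q12  q13 
   q10    q9  q14 
 * q11    q6  q11 
   q12   q12  q15 
   q13   q12  q16 
 * q14    q9  q14 
   q15   q12  q17 
 * q16   q12  q16 
   q17   q12  q17 
(> = start, * = accepting)

start=q0; accept=q5,q8,q11,q14,q16; q0-a>q1; q0-b>q2; q1-a>q3; q1-b>q4; q2-a>q1; q2-b>q5; q3-a>q6; q3-b>q7; q4-a>q3; q4-b>q8; q5-a>q1; q5-b>q5; q6-a>q9; q6-b>q10; q7-a>q6; q7-b>q11; q8-a>q3; q8-b>q8; q9-a>q12; q9-b>q13; q10-a>q9; q10-b>q14; q11-a>q6; q11-b>q11; q12-a>q12; q12-b>q15; q13-a>q12; q13-b>q16; q14-a>q9; q14-b>q14; q15-a>q12; q15-b>q17; q16-a>q12; q16-b>q16; q17-a>q12; q17-b>q17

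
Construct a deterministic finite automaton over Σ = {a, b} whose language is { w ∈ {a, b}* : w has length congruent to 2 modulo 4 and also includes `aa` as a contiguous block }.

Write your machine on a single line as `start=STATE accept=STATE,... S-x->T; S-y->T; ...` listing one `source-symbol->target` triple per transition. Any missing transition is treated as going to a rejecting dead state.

start=S0; accept=S3; S0-a->S1; S0-b->S2; S1-a->S3; S1-b->S4; S2-a->S5; S2-b->S4; S3-a->S6; S3-b->S6; S4-a->S7; S4-b->S8; S5-a->S6; S5-b->S8; S6-a->S9; S6-b->S9; S7-a->S9; S7-b->S0; S8-a->S10; S8-b->S0; S9-a->S11; S9-b->S11; S10-a->S11; S10-b->S2; S11-a->S3; S11-b->S3

Handle the two conditions separately and then intersect. One (4 states) tracks the input length modulo 4; the other (3 states) tracks whether and how much of `aa` has been seen. Each combined state is a pair, one component from each; accept when both components accept.
          a    b  
>  S0     S1   S2 
   S1     S3   S4 
   S2     S5   S4 
 * S3     S6   S6 
   S4     S7   S8 
   S5     S6   S8 
   S6     S9   S9 
   S7     S9   S0 
   S8    S10   S0 
   S9    S11  S11 
   S10   S11   S2 
   S11    S3   S3 
(> = start, * = accepting)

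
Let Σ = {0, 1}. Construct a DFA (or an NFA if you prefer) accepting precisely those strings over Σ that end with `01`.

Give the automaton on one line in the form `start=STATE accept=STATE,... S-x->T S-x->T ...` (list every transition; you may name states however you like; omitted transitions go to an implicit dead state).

start=S0 accept=S2 S0-0->S1 S0-1->S0 S1-0->S1 S1-1->S2 S2-0->S1 S2-1->S0

Let each state record the length of the longest suffix of the input read so far that is also a prefix of `01`. S1 means the last symbol is `0`; S2 means the last 2 symbols are `01`. Accept only at S2, where the string currently ends in `01`.
With 3 states:
        0   1  
>  S0   S1  S0 
   S1   S1  S2 
 * S2   S1  S0 
(> = start, * = accepting)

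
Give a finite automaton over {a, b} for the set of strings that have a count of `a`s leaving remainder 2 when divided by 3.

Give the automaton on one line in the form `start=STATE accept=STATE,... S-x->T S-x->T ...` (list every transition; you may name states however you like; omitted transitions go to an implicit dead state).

Keep the running count of `a`s modulo 3: each `a` advances along the cycle q0 → q1 → q2 → q0 while other symbols loop. Accept at q2.
        a   b  
>  q0   q1  q0 
   q1   q2  q1 
 * q2   q0  q2 
(> = start, * = accepting)

start=q0 accept=q2 q0-a->q1 q0-b->q0 q1-a->q2 q1-b->q1 q2-a->q0 q2-b->q2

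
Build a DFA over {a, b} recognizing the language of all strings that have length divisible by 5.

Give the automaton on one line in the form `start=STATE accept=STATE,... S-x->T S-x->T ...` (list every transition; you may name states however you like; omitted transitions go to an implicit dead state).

Count input length modulo 5: every symbol advances one step around the cycle q0 → q1 → q2 → q3 → q4 → q0. Accept at q0.
5 states suffice.
        a   b  
>* q0   q1  q1 
   q1   q2  q2 
   q2   q3  q3 
   q3   q4  q4 
   q4   q0  q0 
(> = start, * = accepting)

start=q0 accept=q0 q0-a->q1 q0-b->q1 q1-a->q2 q1-b->q2 q2-a->q3 q2-b->q3 q3-a->q4 q3-b->q4 q4-a->q0 q4-b->q0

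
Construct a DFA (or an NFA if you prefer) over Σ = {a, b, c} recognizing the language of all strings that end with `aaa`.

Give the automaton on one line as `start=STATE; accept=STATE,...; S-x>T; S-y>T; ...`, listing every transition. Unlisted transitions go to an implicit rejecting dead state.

start=s0; accept=s3; s0-a>s1; s0-b>s0; s0-c>s0; s1-a>s2; s1-b>s0; s1-c>s0; s2-a>s3; s2-b>s0; s2-c>s0; s3-a>s3; s3-b>s0; s3-c>s0

Let each state record the length of the longest suffix of the input read so far that is also a prefix of `aaa`. s1 means the last symbol is `a`; s2 means the last 2 symbols are `aa`; s3 means the last 3 symbols are `aaa`. Accept only at s3, where the string currently ends in `aaa`.
With 4 states:
        a   b   c  
>  s0   s1  s0  s0 
   s1   s2  s0  s0 
   s2   s3  s0  s0 
 * s3   s3  s0  s0 
(> = start, * = accepting)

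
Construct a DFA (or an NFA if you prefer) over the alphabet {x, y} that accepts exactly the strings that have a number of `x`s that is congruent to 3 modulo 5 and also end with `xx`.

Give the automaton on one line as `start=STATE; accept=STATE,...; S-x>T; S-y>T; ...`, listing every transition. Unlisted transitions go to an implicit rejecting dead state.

start=S0; accept=S3; S0-x>S1; S0-y>S0; S1-x>S2; S1-y>S1; S2-x>S3; S2-y>S4; S3-x>S5; S3-y>S6; S4-x>S6; S4-y>S4; S5-x>S0; S5-y>S5; S6-x>S5; S6-y>S6

Run two small machines in parallel and take their product. The first has 5 states tracking the count of `x`s modulo 5; the second has 3 states tracking how much of the suffix `xx` has currently been matched. A product state is a pair (one from each), accepting exactly when both do. After merging equivalent states the machine shrinks.
A 7-state machine:
        x   y  
>  S0   S1  S0 
   S1   S2  S1 
   S2   S3  S4 
 * S3   S5  S6 
   S4   S6  S4 
   S5   S0  S5 
   S6   S5  S6 
(> = start, * = accepting)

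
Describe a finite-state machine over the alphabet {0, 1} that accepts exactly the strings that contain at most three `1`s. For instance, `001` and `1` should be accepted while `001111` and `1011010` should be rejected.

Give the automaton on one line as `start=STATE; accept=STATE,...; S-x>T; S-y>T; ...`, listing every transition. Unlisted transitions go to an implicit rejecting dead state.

Only the number of `1`s matters, and only up to 4. Make a chain q0 → q1 → q2 → q3 → q4 advanced by each `1` (with q4 absorbing); every other symbol self-loops. The accepting set is {q0, q1, q2, q3}.
5 states suffice.
        0   1  
>* q0   q0  q1 
 * q1   q1  q2 
 * q2   q2  q3 
 * q3   q3  q4 
   q4   q4  q4 
(> = start, * = accepting)

start=q0; accept=q0,q1,q2,q3; q0-0>q0; q0-1>q1; q1-0>q1; q1-1>q2; q2-0>q2; q2-1>q3; q3-0>q3; q3-1>q4; q4-0>q4; q4-1>q4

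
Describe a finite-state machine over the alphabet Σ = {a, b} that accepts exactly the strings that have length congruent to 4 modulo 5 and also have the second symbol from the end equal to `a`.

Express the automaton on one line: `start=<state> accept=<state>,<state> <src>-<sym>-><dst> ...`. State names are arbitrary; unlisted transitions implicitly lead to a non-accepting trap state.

start=s0 accept=s5 s0-a->s1 s0-b->s1 s1-a->s2 s1-b->s2 s2-a->s3 s2-b->s4 s3-a->s5 s3-b->s5 s4-a->s6 s4-b->s6 s5-a->s0 s5-b->s0 s6-a->s0 s6-b->s0

Run two small machines in parallel and take their product. One (5 states) tracks the input length modulo 5; the other (7 states) tracks the last 2 symbols read. Each combined state is a pair, one component from each; accept when both components accept. After merging equivalent states the machine shrinks.
        a   b  
>  s0   s1  s1 
   s1   s2  s2 
   s2   s3  s4 
   s3   s5  s5 
   s4   s6  s6 
 * s5   s0  s0 
   s6   s0  s0 
(> = start, * = accepting)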